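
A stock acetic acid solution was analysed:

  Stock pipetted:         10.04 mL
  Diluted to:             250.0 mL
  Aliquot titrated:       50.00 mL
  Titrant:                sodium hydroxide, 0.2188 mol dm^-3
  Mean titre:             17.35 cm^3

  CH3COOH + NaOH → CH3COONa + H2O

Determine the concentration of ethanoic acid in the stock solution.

1.891 mol/L

n(NaOH) = 0.01735 × 0.2188 = 3.796 × 10^-3 mol
n(CH3COOH) in the aliquot = 3.796 × 10^-3 mol (1:1 ratio)
[CH3COOH]_dilute = 3.796 × 10^-3 / 0.05000 = 0.07592 mol/L
Dilution factor = 250.0 / 10.04 = 24.90
[CH3COOH]_stock = 0.07592 × 24.90 = 1.891 mol/L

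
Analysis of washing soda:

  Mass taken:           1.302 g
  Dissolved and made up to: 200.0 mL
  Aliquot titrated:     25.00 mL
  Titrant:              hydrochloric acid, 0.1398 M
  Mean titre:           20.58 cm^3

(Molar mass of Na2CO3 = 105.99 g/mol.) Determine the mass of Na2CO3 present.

1.220 g

Na2CO3 + 2 HCl → 2 NaCl + H2O + CO2
n(HCl) per titration = 0.02058 × 0.1398 = 2.877 × 10^-3 mol
From the 1:2 ratio, n(Na2CO3) in each aliquot = 1/2 × 2.877 × 10^-3 = 1.439 × 10^-3 mol
n(Na2CO3) in the whole flask = 1.439 × 10^-3 × 200.0/25.00 = 0.01151 mol
mass of Na2CO3 = 0.01151 × 105.99 = 1.220 g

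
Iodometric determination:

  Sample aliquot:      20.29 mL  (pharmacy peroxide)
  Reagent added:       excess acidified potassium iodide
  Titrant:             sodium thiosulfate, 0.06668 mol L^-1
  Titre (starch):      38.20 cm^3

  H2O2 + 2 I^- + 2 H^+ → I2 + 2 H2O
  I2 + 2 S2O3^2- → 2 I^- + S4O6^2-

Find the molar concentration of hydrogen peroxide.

n(S2O3^2-) = 0.03820 × 0.06668 = 2.547 × 10^-3 mol
n(I2) = n(S2O3^2-)/2 = 1.274 × 10^-3 mol
n(H2O2) in the aliquot = 1.274 × 10^-3 mol (1:1 ratio)
[H2O2] = 1.274 × 10^-3 / 0.02029 = 0.06277 mol/L

0.06277 mol/L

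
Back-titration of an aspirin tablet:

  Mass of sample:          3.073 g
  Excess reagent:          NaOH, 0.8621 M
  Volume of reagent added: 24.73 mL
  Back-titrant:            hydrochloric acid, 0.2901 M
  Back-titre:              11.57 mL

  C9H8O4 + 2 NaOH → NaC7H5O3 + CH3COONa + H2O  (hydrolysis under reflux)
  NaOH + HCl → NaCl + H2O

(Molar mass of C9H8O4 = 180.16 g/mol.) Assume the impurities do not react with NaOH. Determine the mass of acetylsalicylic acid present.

n(NaOH) added = 0.02473 × 0.8621 = 0.02132 mol
n(HCl) used in back-titration = 0.01157 × 0.2901 = 3.356 × 10^-3 mol
n(NaOH) left over = 3.356 × 10^-3 mol (1:1 ratio)
n(NaOH) consumed by analyte = 0.02132 − 3.356 × 10^-3 = 0.01796 mol
From the 1:2 ratio, n(C9H8O4) = 1/2 × 0.01796 = 8.982 × 10^-3 mol
mass of C9H8O4 = 8.982 × 10^-3 × 180.16 = 1.618 g

1.618 g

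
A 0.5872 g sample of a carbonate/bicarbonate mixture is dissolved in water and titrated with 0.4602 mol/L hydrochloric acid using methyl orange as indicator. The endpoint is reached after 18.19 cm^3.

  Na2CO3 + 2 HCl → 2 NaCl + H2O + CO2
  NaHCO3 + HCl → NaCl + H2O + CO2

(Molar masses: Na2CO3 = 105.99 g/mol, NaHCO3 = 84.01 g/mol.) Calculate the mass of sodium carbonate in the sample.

0.1983 g

n(HCl) = 0.01819 × 0.4602 = 8.371 × 10^-3 mol
Let x = n(Na2CO3), y = n(NaHCO3).
Titrant: 2x + 1y = 8.371 × 10^-3;  mass: 105.99x + 84.01y = 0.5872
Solving, x = 1.871 × 10^-3 mol, y = 4.629 × 10^-3 mol
mass of Na2CO3 = 1.871 × 10^-3 × 105.99 = 0.1983 g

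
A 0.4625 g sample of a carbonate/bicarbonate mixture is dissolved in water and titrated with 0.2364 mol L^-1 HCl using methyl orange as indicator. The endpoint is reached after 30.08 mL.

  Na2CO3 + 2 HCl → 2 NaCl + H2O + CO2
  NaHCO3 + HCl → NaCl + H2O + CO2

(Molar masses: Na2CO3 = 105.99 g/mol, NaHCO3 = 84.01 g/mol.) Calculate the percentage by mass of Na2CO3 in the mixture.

n(HCl) = 0.03008 × 0.2364 = 7.111 × 10^-3 mol
Let x = n(Na2CO3), y = n(NaHCO3).
Titrant: 2x + 1y = 7.111 × 10^-3;  mass: 105.99x + 84.01y = 0.4625
Solving, x = 2.175 × 10^-3 mol, y = 2.762 × 10^-3 mol
mass of Na2CO3 = 2.175 × 10^-3 × 105.99 = 0.2305 g
% Na2CO3 = 0.2305 / 0.4625 × 100 = 49.83 %

49.83 %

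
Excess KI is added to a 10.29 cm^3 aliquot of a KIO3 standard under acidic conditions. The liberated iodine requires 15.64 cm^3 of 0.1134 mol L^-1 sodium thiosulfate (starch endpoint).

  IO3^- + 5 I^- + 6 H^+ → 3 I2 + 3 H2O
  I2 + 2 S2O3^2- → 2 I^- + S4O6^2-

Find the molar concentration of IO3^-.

0.02873 mol/L

n(S2O3^2-) = 0.01564 × 0.1134 = 1.774 × 10^-3 mol
n(I2) = n(S2O3^2-)/2 = 8.868 × 10^-4 mol
From the 1:3 ratio, n(IO3^-) in the aliquot = 1/3 × 8.868 × 10^-4 = 2.956 × 10^-4 mol
[IO3^-] = 2.956 × 10^-4 / 0.01029 = 0.02873 mol/L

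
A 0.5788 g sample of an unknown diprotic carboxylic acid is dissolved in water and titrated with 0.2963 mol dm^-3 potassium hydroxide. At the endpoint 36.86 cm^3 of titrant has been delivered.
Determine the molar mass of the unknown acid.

106.0 g/mol

n(KOH) = 0.03686 L × 0.2963 mol/L = 0.01092 mol
From the 1:2 ratio, n(H2A) = 1/2 × 0.01092 = 5.461 × 10^-3 mol
M = m / n = 0.5788 g / 5.461 × 10^-3 mol = 106.0 g/mol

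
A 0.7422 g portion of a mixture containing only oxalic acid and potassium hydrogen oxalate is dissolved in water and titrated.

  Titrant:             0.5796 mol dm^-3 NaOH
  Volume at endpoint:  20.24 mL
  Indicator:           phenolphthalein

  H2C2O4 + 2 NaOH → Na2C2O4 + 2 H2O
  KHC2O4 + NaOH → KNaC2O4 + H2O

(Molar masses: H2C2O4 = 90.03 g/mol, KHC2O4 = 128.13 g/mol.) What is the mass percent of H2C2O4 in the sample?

55.52 %

n(NaOH) = 0.02024 × 0.5796 = 0.01173 mol
Let x = n(H2C2O4), y = n(KHC2O4).
Titrant: 2x + 1y = 0.01173;  mass: 90.03x + 128.13y = 0.7422
Solving, x = 4.577 × 10^-3 mol, y = 2.576 × 10^-3 mol
mass of H2C2O4 = 4.577 × 10^-3 × 90.03 = 0.4121 g
% H2C2O4 = 0.4121 / 0.7422 × 100 = 55.52 %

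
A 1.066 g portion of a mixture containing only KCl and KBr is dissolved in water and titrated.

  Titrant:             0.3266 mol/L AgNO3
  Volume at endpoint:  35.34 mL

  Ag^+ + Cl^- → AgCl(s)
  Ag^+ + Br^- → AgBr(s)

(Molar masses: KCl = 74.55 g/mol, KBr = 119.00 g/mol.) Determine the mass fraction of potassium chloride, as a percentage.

n(AgNO3) = 0.03534 × 0.3266 = 0.01154 mol
Let x = n(KCl), y = n(KBr).
Titrant: 1x + 1y = 0.01154;  mass: 74.55x + 119.00y = 1.066
Solving, x = 6.918 × 10^-3 mol, y = 4.624 × 10^-3 mol
mass of KCl = 6.918 × 10^-3 × 74.55 = 0.5157 g
% KCl = 0.5157 / 1.066 × 100 = 48.38 %

48.38 %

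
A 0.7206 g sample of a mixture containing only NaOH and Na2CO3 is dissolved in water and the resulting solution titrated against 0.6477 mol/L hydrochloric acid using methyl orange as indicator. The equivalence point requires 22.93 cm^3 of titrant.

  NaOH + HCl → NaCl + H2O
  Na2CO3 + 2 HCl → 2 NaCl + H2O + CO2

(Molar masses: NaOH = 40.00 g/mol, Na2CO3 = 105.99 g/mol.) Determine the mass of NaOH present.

n(HCl) = 0.02293 × 0.6477 = 0.01485 mol
Let x = n(NaOH), y = n(Na2CO3).
Titrant: 1x + 2y = 0.01485;  mass: 40.00x + 105.99y = 0.7206
Solving, x = 5.115 × 10^-3 mol, y = 4.868 × 10^-3 mol
mass of NaOH = 5.115 × 10^-3 × 40.00 = 0.2046 g

0.2046 g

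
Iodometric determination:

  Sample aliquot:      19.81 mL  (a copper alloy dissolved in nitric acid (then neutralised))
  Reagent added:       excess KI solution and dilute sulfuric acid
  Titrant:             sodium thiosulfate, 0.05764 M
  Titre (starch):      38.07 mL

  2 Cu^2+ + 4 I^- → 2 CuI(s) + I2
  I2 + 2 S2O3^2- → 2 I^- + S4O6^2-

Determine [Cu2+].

0.1108 M

n(S2O3^2-) = 0.03807 × 0.05764 = 2.194 × 10^-3 mol
n(I2) = n(S2O3^2-)/2 = 1.097 × 10^-3 mol
From the 2:1 ratio, n(Cu2+) in the aliquot = 2/1 × 1.097 × 10^-3 = 2.194 × 10^-3 mol
[Cu2+] = 2.194 × 10^-3 / 0.01981 = 0.1108 mol/L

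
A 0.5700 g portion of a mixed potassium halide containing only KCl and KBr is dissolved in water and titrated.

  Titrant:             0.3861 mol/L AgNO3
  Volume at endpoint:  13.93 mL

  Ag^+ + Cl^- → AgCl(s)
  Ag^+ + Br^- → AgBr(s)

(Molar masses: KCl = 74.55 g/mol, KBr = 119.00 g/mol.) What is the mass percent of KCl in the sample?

20.60 %

n(AgNO3) = 0.01393 × 0.3861 = 5.378 × 10^-3 mol
Let x = n(KCl), y = n(KBr).
Titrant: 1x + 1y = 5.378 × 10^-3;  mass: 74.55x + 119.00y = 0.5700
Solving, x = 1.575 × 10^-3 mol, y = 3.803 × 10^-3 mol
mass of KCl = 1.575 × 10^-3 × 74.55 = 0.1174 g
% KCl = 0.1174 / 0.5700 × 100 = 20.60 %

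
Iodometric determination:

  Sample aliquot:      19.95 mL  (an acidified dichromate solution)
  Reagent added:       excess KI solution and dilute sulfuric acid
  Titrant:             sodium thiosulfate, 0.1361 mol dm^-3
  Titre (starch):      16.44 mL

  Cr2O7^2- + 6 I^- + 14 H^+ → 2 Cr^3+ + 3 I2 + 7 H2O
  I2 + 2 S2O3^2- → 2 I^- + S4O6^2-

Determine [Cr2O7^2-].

n(S2O3^2-) = 0.01644 × 0.1361 = 2.237 × 10^-3 mol
n(I2) = n(S2O3^2-)/2 = 1.119 × 10^-3 mol
From the 1:3 ratio, n(Cr2O7^2-) in the aliquot = 1/3 × 1.119 × 10^-3 = 3.729 × 10^-4 mol
[Cr2O7^2-] = 3.729 × 10^-4 / 0.01995 = 0.01869 mol/L

0.01869 mol/L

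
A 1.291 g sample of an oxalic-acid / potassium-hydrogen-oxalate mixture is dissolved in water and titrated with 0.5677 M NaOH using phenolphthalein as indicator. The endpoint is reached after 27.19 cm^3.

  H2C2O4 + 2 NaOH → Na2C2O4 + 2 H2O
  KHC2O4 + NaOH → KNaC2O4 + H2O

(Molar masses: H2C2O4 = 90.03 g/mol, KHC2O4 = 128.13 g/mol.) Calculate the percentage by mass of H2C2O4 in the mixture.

28.81 %

n(NaOH) = 0.02719 × 0.5677 = 0.01544 mol
Let x = n(H2C2O4), y = n(KHC2O4).
Titrant: 2x + 1y = 0.01544;  mass: 90.03x + 128.13y = 1.291
Solving, x = 4.132 × 10^-3 mol, y = 7.173 × 10^-3 mol
mass of H2C2O4 = 4.132 × 10^-3 × 90.03 = 0.3720 g
% H2C2O4 = 0.3720 / 1.291 × 100 = 28.81 %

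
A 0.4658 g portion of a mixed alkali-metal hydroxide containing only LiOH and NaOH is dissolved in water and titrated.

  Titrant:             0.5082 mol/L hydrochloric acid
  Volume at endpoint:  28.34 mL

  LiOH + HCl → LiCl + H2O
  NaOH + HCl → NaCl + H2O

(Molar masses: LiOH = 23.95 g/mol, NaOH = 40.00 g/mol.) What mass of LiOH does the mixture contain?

n(HCl) = 0.02834 × 0.5082 = 0.01440 mol
Let x = n(LiOH), y = n(NaOH).
Titrant: 1x + 1y = 0.01440;  mass: 23.95x + 40.00y = 0.4658
Solving, x = 6.872 × 10^-3 mol, y = 7.530 × 10^-3 mol
mass of LiOH = 6.872 × 10^-3 × 23.95 = 0.1646 g

0.1646 g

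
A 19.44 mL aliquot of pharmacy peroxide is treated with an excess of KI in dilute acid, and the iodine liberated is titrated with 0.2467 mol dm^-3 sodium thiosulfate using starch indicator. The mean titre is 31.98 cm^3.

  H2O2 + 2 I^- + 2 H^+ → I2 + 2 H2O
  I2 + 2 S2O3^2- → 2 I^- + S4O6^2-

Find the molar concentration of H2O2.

0.2029 mol/L

n(S2O3^2-) = 0.03198 × 0.2467 = 7.889 × 10^-3 mol
n(I2) = n(S2O3^2-)/2 = 3.945 × 10^-3 mol
n(H2O2) in the aliquot = 3.945 × 10^-3 mol (1:1 ratio)
[H2O2] = 3.945 × 10^-3 / 0.01944 = 0.2029 mol/L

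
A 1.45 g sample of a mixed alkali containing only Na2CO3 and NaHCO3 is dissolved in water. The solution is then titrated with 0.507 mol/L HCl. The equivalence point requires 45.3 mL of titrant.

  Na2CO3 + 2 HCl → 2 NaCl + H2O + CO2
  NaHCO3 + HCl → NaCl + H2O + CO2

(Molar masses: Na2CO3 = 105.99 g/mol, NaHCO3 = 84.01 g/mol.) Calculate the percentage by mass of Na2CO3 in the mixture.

n(HCl) = 0.0453 × 0.507 = 0.0230 mol
Let x = n(Na2CO3), y = n(NaHCO3).
Titrant: 2x + 1y = 0.0230;  mass: 105.99x + 84.01y = 1.45
Solving, x = 7.73 × 10^-3 mol, y = 7.51 × 10^-3 mol
mass of Na2CO3 = 7.73 × 10^-3 × 105.99 = 0.819 g
% Na2CO3 = 0.819 / 1.45 × 100 = 56.5 %

56.5 %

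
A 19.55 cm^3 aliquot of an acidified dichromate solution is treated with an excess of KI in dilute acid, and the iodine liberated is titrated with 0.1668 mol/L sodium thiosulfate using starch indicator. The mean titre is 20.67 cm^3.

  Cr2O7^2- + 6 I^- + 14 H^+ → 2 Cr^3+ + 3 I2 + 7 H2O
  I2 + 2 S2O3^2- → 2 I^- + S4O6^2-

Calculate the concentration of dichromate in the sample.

n(S2O3^2-) = 0.02067 × 0.1668 = 3.448 × 10^-3 mol
n(I2) = n(S2O3^2-)/2 = 1.724 × 10^-3 mol
From the 1:3 ratio, n(Cr2O7^2-) in the aliquot = 1/3 × 1.724 × 10^-3 = 5.746 × 10^-4 mol
[Cr2O7^2-] = 5.746 × 10^-4 / 0.01955 = 0.02939 mol/L

0.02939 mol/L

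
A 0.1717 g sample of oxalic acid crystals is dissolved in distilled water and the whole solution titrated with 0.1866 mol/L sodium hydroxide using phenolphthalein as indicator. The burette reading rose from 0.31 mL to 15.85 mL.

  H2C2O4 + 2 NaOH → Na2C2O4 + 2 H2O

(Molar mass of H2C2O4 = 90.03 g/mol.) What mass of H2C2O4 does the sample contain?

n(NaOH) = 0.01554 L × 0.1866 mol/L = 2.900 × 10^-3 mol
From the 1:2 ratio, n(H2C2O4) = 1/2 × 2.900 × 10^-3 = 1.450 × 10^-3 mol
mass of H2C2O4 = 1.450 × 10^-3 × 90.03 g/mol = 0.1305 g

0.1305 g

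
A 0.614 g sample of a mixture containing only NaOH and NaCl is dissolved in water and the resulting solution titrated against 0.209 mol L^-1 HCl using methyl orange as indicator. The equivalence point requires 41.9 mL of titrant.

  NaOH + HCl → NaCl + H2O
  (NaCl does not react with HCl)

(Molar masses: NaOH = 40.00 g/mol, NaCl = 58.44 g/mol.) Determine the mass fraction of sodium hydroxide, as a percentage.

57.0 %

n(HCl) = 0.0419 × 0.209 = 8.76 × 10^-3 mol
Let x = n(NaOH), y = n(NaCl).
Titrant: 1x = 8.76 × 10^-3;  mass: 40.00x + 58.44y = 0.614
Solving, x = 8.76 × 10^-3 mol, y = 4.51 × 10^-3 mol
mass of NaOH = 8.76 × 10^-3 × 40.00 = 0.350 g
% NaOH = 0.350 / 0.614 × 100 = 57.0 %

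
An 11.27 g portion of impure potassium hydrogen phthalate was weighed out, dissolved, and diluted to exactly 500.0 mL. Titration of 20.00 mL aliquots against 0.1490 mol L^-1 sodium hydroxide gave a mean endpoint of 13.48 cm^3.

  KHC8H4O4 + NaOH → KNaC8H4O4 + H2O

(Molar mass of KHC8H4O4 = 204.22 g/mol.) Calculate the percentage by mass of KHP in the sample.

90.99 %

n(NaOH) per titration = 0.01348 × 0.1490 = 2.009 × 10^-3 mol
n(KHC8H4O4) in each aliquot = 2.009 × 10^-3 mol (1:1 ratio)
n(KHC8H4O4) in the whole flask = 2.009 × 10^-3 × 500.0/20.00 = 0.05021 mol
mass of KHC8H4O4 = 0.05021 × 204.22 = 10.25 g
% KHC8H4O4 = 10.25 / 11.27 × 100 = 90.99 %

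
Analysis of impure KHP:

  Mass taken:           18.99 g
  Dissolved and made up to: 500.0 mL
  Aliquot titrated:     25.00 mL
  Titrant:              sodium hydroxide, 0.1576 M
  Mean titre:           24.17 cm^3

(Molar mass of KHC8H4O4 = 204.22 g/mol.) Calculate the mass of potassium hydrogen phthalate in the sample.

15.56 g

KHC8H4O4 + NaOH → KNaC8H4O4 + H2O
n(NaOH) per titration = 0.02417 × 0.1576 = 3.809 × 10^-3 mol
n(KHC8H4O4) in each aliquot = 3.809 × 10^-3 mol (1:1 ratio)
n(KHC8H4O4) in the whole flask = 3.809 × 10^-3 × 500.0/25.00 = 0.07618 mol
mass of KHC8H4O4 = 0.07618 × 204.22 = 15.56 g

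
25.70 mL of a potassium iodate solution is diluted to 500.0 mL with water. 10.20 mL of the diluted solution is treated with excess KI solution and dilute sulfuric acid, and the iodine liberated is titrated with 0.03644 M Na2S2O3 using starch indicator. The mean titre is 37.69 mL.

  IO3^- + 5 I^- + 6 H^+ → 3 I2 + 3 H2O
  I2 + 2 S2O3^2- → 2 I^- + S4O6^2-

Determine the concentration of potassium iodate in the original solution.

0.4366 M

n(S2O3^2-) = 0.03769 × 0.03644 = 1.373 × 10^-3 mol
n(I2) = n(S2O3^2-)/2 = 6.867 × 10^-4 mol
From the 1:3 ratio, n(IO3^-) in the aliquot = 1/3 × 6.867 × 10^-4 = 2.289 × 10^-4 mol
[IO3^-]_dilute = 2.289 × 10^-4 / 0.01020 = 0.02244 mol/L
[IO3^-]_original = 0.02244 × 500.0/25.70 = 0.4366 mol/L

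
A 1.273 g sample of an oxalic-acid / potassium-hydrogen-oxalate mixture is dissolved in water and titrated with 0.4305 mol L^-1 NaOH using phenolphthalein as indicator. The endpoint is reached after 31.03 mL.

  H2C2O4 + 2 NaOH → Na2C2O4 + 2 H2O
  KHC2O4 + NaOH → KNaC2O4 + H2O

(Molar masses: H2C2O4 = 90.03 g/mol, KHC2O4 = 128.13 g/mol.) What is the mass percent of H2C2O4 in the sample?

n(NaOH) = 0.03103 × 0.4305 = 0.01336 mol
Let x = n(H2C2O4), y = n(KHC2O4).
Titrant: 2x + 1y = 0.01336;  mass: 90.03x + 128.13y = 1.273
Solving, x = 2.639 × 10^-3 mol, y = 8.081 × 10^-3 mol
mass of H2C2O4 = 2.639 × 10^-3 × 90.03 = 0.2376 g
% H2C2O4 = 0.2376 / 1.273 × 100 = 18.66 %

18.66 %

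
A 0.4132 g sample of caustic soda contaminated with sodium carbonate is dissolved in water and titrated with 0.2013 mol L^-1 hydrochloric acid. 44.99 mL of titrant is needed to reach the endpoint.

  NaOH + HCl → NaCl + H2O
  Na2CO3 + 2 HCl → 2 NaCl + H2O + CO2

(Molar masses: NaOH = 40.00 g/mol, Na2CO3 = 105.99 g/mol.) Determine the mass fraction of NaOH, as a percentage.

n(HCl) = 0.04499 × 0.2013 = 9.056 × 10^-3 mol
Let x = n(NaOH), y = n(Na2CO3).
Titrant: 1x + 2y = 9.056 × 10^-3;  mass: 40.00x + 105.99y = 0.4132
Solving, x = 5.136 × 10^-3 mol, y = 1.960 × 10^-3 mol
mass of NaOH = 5.136 × 10^-3 × 40.00 = 0.2055 g
% NaOH = 0.2055 / 0.4132 × 100 = 49.72 %

49.72 %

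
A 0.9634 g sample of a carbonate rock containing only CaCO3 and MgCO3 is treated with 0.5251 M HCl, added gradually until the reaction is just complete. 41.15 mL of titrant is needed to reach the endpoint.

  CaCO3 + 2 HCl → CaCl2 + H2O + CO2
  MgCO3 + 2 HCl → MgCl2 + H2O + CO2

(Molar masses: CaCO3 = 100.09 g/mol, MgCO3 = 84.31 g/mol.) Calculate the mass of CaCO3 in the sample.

n(HCl) = 0.04115 × 0.5251 = 0.02161 mol
Let x = n(CaCO3), y = n(MgCO3).
Titrant: 2x + 2y = 0.02161;  mass: 100.09x + 84.31y = 0.9634
Solving, x = 3.328 × 10^-3 mol, y = 7.476 × 10^-3 mol
mass of CaCO3 = 3.328 × 10^-3 × 100.09 = 0.3331 g

0.3331 g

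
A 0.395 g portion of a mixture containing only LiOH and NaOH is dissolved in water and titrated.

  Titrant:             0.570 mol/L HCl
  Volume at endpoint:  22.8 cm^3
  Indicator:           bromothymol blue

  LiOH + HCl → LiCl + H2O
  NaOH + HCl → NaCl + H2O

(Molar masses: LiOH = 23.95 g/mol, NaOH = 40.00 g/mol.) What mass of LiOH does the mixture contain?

n(HCl) = 0.0228 × 0.570 = 0.0130 mol
Let x = n(LiOH), y = n(NaOH).
Titrant: 1x + 1y = 0.0130;  mass: 23.95x + 40.00y = 0.395
Solving, x = 7.78 × 10^-3 mol, y = 5.22 × 10^-3 mol
mass of LiOH = 7.78 × 10^-3 × 23.95 = 0.186 g

0.186 g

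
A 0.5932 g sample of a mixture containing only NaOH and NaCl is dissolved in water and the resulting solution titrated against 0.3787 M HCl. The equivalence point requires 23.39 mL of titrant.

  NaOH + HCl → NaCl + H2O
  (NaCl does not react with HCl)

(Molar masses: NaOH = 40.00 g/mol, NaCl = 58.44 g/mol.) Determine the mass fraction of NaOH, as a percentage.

n(HCl) = 0.02339 × 0.3787 = 8.858 × 10^-3 mol
Let x = n(NaOH), y = n(NaCl).
Titrant: 1x = 8.858 × 10^-3;  mass: 40.00x + 58.44y = 0.5932
Solving, x = 8.858 × 10^-3 mol, y = 4.088 × 10^-3 mol
mass of NaOH = 8.858 × 10^-3 × 40.00 = 0.3543 g
% NaOH = 0.3543 / 0.5932 × 100 = 59.73 %

59.73 %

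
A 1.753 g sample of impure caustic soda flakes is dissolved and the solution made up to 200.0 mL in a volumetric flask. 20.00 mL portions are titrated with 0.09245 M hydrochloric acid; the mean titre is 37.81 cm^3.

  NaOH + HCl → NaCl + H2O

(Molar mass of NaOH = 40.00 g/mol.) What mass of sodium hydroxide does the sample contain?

n(HCl) per titration = 0.03781 × 0.09245 = 3.496 × 10^-3 mol
n(NaOH) in each aliquot = 3.496 × 10^-3 mol (1:1 ratio)
n(NaOH) in the whole flask = 3.496 × 10^-3 × 200.0/20.00 = 0.03496 mol
mass of NaOH = 0.03496 × 40.00 = 1.398 g

1.398 g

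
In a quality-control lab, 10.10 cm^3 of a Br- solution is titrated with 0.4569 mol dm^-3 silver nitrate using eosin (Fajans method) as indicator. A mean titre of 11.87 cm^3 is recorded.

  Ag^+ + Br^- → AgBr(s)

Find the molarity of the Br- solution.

n(AgNO3) = 0.01187 L × 0.4569 mol/L = 5.423 × 10^-3 mol
n(Br-) = 5.423 × 10^-3 mol (1:1 mole ratio)
[Br-] = 5.423 × 10^-3 mol / 0.01010 L = 0.5370 mol/L

0.5370 mol/L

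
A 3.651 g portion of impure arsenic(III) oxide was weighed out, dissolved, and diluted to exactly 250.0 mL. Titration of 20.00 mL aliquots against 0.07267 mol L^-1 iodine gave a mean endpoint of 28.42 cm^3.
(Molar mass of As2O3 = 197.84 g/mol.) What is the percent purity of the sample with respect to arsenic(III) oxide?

69.95 %

As2O3 + 2 I2 + 2 H2O → As2O5 + 4 HI
n(I2) per titration = 0.02842 × 0.07267 = 2.065 × 10^-3 mol
From the 1:2 ratio, n(As2O3) in each aliquot = 1/2 × 2.065 × 10^-3 = 1.033 × 10^-3 mol
n(As2O3) in the whole flask = 1.033 × 10^-3 × 250.0/20.00 = 0.01291 mol
mass of As2O3 = 0.01291 × 197.84 = 2.554 g
% As2O3 = 2.554 / 3.651 × 100 = 69.95 %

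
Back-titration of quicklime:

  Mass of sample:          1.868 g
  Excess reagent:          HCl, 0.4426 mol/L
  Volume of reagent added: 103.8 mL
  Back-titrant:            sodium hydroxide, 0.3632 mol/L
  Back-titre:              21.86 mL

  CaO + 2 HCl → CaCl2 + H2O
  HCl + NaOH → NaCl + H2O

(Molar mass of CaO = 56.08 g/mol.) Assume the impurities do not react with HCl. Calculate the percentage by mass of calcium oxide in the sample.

n(HCl) added = 0.1038 × 0.4426 = 0.04594 mol
n(NaOH) used in back-titration = 0.02186 × 0.3632 = 7.940 × 10^-3 mol
n(HCl) left over = 7.940 × 10^-3 mol (1:1 ratio)
n(HCl) consumed by analyte = 0.04594 − 7.940 × 10^-3 = 0.03800 mol
From the 1:2 ratio, n(CaO) = 1/2 × 0.03800 = 0.01900 mol
mass of CaO = 0.01900 × 56.08 = 1.066 g
% CaO = 1.066 / 1.868 × 100 = 57.04 %

57.04 %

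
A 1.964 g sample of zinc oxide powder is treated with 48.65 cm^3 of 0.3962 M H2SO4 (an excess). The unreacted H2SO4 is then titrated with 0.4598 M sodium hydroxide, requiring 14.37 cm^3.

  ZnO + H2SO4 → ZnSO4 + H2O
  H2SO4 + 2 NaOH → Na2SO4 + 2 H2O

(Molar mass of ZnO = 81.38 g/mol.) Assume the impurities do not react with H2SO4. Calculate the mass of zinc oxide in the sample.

n(H2SO4) added = 0.04865 × 0.3962 = 0.01928 mol
n(NaOH) used in back-titration = 0.01437 × 0.4598 = 6.607 × 10^-3 mol
From the 1:2 ratio, n(H2SO4) left over = 1/2 × 6.607 × 10^-3 = 3.304 × 10^-3 mol
n(H2SO4) consumed by analyte = 0.01928 − 3.304 × 10^-3 = 0.01597 mol
n(ZnO) = 0.01597 mol (1:1 ratio)
mass of ZnO = 0.01597 × 81.38 = 1.300 g

1.300 g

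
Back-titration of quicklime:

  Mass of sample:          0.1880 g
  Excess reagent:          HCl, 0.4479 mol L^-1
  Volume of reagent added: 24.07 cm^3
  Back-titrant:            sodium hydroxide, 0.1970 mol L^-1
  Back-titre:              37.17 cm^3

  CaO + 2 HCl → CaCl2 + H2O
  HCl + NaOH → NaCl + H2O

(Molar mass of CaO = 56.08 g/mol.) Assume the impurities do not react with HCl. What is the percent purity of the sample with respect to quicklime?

n(HCl) added = 0.02407 × 0.4479 = 0.01078 mol
n(NaOH) used in back-titration = 0.03717 × 0.1970 = 7.322 × 10^-3 mol
n(HCl) left over = 7.322 × 10^-3 mol (1:1 ratio)
n(HCl) consumed by analyte = 0.01078 − 7.322 × 10^-3 = 3.458 × 10^-3 mol
From the 1:2 ratio, n(CaO) = 1/2 × 3.458 × 10^-3 = 1.729 × 10^-3 mol
mass of CaO = 1.729 × 10^-3 × 56.08 = 0.09698 g
% CaO = 0.09698 / 0.1880 × 100 = 51.58 %

51.58 %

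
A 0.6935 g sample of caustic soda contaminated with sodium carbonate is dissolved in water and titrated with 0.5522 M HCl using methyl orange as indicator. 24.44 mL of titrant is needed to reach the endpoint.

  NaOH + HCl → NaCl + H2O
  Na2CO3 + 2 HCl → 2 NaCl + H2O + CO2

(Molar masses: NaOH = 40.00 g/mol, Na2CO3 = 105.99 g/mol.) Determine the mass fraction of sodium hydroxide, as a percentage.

n(HCl) = 0.02444 × 0.5522 = 0.01350 mol
Let x = n(NaOH), y = n(Na2CO3).
Titrant: 1x + 2y = 0.01350;  mass: 40.00x + 105.99y = 0.6935
Solving, x = 1.671 × 10^-3 mol, y = 5.913 × 10^-3 mol
mass of NaOH = 1.671 × 10^-3 × 40.00 = 0.06682 g
% NaOH = 0.06682 / 0.6935 × 100 = 9.635 %

9.635 %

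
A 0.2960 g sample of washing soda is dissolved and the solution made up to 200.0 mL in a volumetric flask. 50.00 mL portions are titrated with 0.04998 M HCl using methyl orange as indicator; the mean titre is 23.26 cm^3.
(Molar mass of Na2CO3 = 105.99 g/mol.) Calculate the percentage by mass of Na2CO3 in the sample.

Na2CO3 + 2 HCl → 2 NaCl + H2O + CO2
n(HCl) per titration = 0.02326 × 0.04998 = 1.163 × 10^-3 mol
From the 1:2 ratio, n(Na2CO3) in each aliquot = 1/2 × 1.163 × 10^-3 = 5.813 × 10^-4 mol
n(Na2CO3) in the whole flask = 5.813 × 10^-4 × 200.0/50.00 = 2.325 × 10^-3 mol
mass of Na2CO3 = 2.325 × 10^-3 × 105.99 = 0.2464 g
% Na2CO3 = 0.2464 / 0.2960 × 100 = 83.25 %

83.25 %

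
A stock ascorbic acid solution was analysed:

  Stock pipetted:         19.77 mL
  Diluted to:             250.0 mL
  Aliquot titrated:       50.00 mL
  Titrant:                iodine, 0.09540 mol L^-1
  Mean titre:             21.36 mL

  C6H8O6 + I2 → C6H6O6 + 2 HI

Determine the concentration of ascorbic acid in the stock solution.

0.5154 mol/L

n(I2) = 0.02136 × 0.09540 = 2.038 × 10^-3 mol
n(C6H8O6) in the aliquot = 2.038 × 10^-3 mol (1:1 ratio)
[C6H8O6]_dilute = 2.038 × 10^-3 / 0.05000 = 0.04075 mol/L
Dilution factor = 250.0 / 19.77 = 12.65
[C6H8O6]_stock = 0.04075 × 12.65 = 0.5154 mol/L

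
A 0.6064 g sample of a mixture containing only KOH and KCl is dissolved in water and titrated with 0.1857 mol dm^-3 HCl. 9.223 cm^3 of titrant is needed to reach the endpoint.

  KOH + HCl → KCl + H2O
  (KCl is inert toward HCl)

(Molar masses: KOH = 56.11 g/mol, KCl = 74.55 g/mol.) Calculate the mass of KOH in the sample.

n(HCl) = 0.009223 × 0.1857 = 1.713 × 10^-3 mol
Let x = n(KOH), y = n(KCl).
Titrant: 1x = 1.713 × 10^-3;  mass: 56.11x + 74.55y = 0.6064
Solving, x = 1.713 × 10^-3 mol, y = 6.845 × 10^-3 mol
mass of KOH = 1.713 × 10^-3 × 56.11 = 0.09610 g

0.09610 g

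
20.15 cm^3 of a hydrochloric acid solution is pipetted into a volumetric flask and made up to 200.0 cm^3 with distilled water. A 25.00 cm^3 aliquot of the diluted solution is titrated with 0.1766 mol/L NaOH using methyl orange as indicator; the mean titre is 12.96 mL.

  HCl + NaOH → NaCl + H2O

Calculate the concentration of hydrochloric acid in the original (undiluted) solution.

n(NaOH) = 0.01296 × 0.1766 = 2.289 × 10^-3 mol
n(HCl) in the aliquot = 2.289 × 10^-3 mol (1:1 ratio)
[HCl]_dilute = 2.289 × 10^-3 / 0.02500 = 0.09155 mol/L
Dilution factor = 200.0 / 20.15 = 9.926
[HCl]_stock = 0.09155 × 9.926 = 0.9087 mol/L

0.9087 mol/L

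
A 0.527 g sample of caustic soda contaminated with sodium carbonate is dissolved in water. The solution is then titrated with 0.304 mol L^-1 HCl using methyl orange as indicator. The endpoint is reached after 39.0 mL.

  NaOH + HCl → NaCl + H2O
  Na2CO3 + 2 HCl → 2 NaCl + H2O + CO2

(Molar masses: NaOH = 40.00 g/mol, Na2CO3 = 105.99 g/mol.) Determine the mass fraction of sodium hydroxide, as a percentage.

59.2 %

n(HCl) = 0.0390 × 0.304 = 0.0119 mol
Let x = n(NaOH), y = n(Na2CO3).
Titrant: 1x + 2y = 0.0119;  mass: 40.00x + 105.99y = 0.527
Solving, x = 7.80 × 10^-3 mol, y = 2.03 × 10^-3 mol
mass of NaOH = 7.80 × 10^-3 × 40.00 = 0.312 g
% NaOH = 0.312 / 0.527 × 100 = 59.2 %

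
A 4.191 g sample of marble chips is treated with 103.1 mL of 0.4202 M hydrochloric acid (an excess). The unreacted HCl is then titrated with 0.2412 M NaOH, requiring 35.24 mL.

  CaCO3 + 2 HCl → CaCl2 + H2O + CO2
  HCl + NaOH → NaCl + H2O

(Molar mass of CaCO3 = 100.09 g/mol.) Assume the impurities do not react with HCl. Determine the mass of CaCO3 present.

1.743 g

n(HCl) added = 0.1031 × 0.4202 = 0.04332 mol
n(NaOH) used in back-titration = 0.03524 × 0.2412 = 8.500 × 10^-3 mol
n(HCl) left over = 8.500 × 10^-3 mol (1:1 ratio)
n(HCl) consumed by analyte = 0.04332 − 8.500 × 10^-3 = 0.03482 mol
From the 1:2 ratio, n(CaCO3) = 1/2 × 0.03482 = 0.01741 mol
mass of CaCO3 = 0.01741 × 100.09 = 1.743 g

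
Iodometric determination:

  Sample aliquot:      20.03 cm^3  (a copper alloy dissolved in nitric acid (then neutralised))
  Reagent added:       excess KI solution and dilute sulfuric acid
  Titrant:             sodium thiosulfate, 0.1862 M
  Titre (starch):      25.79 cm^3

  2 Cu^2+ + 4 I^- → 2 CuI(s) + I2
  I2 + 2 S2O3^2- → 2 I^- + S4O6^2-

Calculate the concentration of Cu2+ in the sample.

n(S2O3^2-) = 0.02579 × 0.1862 = 4.802 × 10^-3 mol
n(I2) = n(S2O3^2-)/2 = 2.401 × 10^-3 mol
From the 2:1 ratio, n(Cu2+) in the aliquot = 2/1 × 2.401 × 10^-3 = 4.802 × 10^-3 mol
[Cu2+] = 4.802 × 10^-3 / 0.02003 = 0.2397 mol/L

0.2397 M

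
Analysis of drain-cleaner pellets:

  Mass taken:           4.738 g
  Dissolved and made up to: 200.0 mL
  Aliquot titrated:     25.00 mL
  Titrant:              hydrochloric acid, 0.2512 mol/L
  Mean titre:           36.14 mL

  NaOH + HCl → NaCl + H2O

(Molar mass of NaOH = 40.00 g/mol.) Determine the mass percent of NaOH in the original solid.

61.31 %

n(HCl) per titration = 0.03614 × 0.2512 = 9.078 × 10^-3 mol
n(NaOH) in each aliquot = 9.078 × 10^-3 mol (1:1 ratio)
n(NaOH) in the whole flask = 9.078 × 10^-3 × 200.0/25.00 = 0.07263 mol
mass of NaOH = 0.07263 × 40.00 = 2.905 g
% NaOH = 2.905 / 4.738 × 100 = 61.31 %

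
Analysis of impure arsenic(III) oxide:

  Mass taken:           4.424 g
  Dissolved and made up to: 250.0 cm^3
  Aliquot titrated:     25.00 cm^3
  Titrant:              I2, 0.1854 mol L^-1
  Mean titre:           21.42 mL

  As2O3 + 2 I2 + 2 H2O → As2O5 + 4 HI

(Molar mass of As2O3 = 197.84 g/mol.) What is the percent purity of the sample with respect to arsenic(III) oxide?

n(I2) per titration = 0.02142 × 0.1854 = 3.971 × 10^-3 mol
From the 1:2 ratio, n(As2O3) in each aliquot = 1/2 × 3.971 × 10^-3 = 1.986 × 10^-3 mol
n(As2O3) in the whole flask = 1.986 × 10^-3 × 250.0/25.00 = 0.01986 mol
mass of As2O3 = 0.01986 × 197.84 = 3.928 g
% As2O3 = 3.928 / 4.424 × 100 = 88.80 %

88.80 %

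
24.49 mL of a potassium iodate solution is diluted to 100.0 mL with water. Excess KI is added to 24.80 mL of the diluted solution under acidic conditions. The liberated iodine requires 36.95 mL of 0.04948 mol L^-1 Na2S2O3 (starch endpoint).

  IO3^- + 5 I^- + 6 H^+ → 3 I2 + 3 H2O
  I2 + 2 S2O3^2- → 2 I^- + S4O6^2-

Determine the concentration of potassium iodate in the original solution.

n(S2O3^2-) = 0.03695 × 0.04948 = 1.828 × 10^-3 mol
n(I2) = n(S2O3^2-)/2 = 9.141 × 10^-4 mol
From the 1:3 ratio, n(IO3^-) in the aliquot = 1/3 × 9.141 × 10^-4 = 3.047 × 10^-4 mol
[IO3^-]_dilute = 3.047 × 10^-4 / 0.02480 = 0.01229 mol/L
[IO3^-]_original = 0.01229 × 100.0/24.49 = 0.05017 mol/L

0.05017 mol/L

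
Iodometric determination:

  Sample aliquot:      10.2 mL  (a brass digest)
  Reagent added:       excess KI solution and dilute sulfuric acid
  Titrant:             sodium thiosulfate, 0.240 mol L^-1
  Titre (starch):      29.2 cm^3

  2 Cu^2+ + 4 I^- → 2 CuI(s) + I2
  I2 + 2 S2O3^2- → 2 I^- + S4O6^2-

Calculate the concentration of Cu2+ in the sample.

n(S2O3^2-) = 0.0292 × 0.240 = 7.01 × 10^-3 mol
n(I2) = n(S2O3^2-)/2 = 3.50 × 10^-3 mol
From the 2:1 ratio, n(Cu2+) in the aliquot = 2/1 × 3.50 × 10^-3 = 7.01 × 10^-3 mol
[Cu2+] = 7.01 × 10^-3 / 0.0102 = 0.687 mol/L

0.687 mol/L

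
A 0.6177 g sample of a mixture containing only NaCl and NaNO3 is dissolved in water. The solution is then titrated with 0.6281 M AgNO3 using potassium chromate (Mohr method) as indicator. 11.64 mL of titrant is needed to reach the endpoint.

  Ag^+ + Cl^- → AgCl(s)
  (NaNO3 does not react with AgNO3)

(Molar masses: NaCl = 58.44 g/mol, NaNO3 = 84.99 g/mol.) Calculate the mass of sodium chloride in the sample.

n(AgNO3) = 0.01164 × 0.6281 = 7.311 × 10^-3 mol
Let x = n(NaCl), y = n(NaNO3).
Titrant: 1x = 7.311 × 10^-3;  mass: 58.44x + 84.99y = 0.6177
Solving, x = 7.311 × 10^-3 mol, y = 2.241 × 10^-3 mol
mass of NaCl = 7.311 × 10^-3 × 58.44 = 0.4273 g

0.4273 g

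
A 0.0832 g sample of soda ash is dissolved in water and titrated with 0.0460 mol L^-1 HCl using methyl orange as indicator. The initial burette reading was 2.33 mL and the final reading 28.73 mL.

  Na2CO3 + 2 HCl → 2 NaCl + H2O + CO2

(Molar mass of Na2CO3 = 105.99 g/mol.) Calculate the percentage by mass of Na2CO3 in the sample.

n(HCl) = 0.0264 L × 0.0460 mol/L = 1.21 × 10^-3 mol
From the 1:2 ratio, n(Na2CO3) = 1/2 × 1.21 × 10^-3 = 6.07 × 10^-4 mol
mass of Na2CO3 = 6.07 × 10^-4 × 105.99 g/mol = 0.0644 g
% Na2CO3 = 0.0644 / 0.0832 × 100 = 77.4 %

77.4 %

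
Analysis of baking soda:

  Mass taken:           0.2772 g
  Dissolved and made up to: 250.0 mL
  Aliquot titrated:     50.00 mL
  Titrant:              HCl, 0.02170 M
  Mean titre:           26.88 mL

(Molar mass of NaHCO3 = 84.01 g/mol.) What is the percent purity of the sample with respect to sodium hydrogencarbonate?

88.39 %

NaHCO3 + HCl → NaCl + H2O + CO2
n(HCl) per titration = 0.02688 × 0.02170 = 5.833 × 10^-4 mol
n(NaHCO3) in each aliquot = 5.833 × 10^-4 mol (1:1 ratio)
n(NaHCO3) in the whole flask = 5.833 × 10^-4 × 250.0/50.00 = 2.916 × 10^-3 mol
mass of NaHCO3 = 2.916 × 10^-3 × 84.01 = 0.2450 g
% NaHCO3 = 0.2450 / 0.2772 × 100 = 88.39 %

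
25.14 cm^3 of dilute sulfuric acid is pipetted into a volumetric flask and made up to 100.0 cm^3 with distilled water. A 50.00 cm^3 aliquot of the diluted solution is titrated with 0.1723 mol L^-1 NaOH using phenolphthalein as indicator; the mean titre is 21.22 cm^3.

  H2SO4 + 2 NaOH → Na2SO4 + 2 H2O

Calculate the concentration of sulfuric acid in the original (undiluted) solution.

n(NaOH) = 0.02122 × 0.1723 = 3.656 × 10^-3 mol
From the 1:2 ratio, n(H2SO4) in the aliquot = 1/2 × 3.656 × 10^-3 = 1.828 × 10^-3 mol
[H2SO4]_dilute = 1.828 × 10^-3 / 0.05000 = 0.03656 mol/L
Dilution factor = 100.0 / 25.14 = 3.978
[H2SO4]_stock = 0.03656 × 3.978 = 0.1454 mol/L

0.1454 mol/L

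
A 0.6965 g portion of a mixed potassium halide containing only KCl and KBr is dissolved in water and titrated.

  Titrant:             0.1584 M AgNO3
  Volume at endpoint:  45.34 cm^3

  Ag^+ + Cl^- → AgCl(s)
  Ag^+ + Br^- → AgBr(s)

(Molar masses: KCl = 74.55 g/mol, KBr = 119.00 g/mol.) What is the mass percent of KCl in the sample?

38.08 %

n(AgNO3) = 0.04534 × 0.1584 = 7.182 × 10^-3 mol
Let x = n(KCl), y = n(KBr).
Titrant: 1x + 1y = 7.182 × 10^-3;  mass: 74.55x + 119.00y = 0.6965
Solving, x = 3.558 × 10^-3 mol, y = 3.624 × 10^-3 mol
mass of KCl = 3.558 × 10^-3 × 74.55 = 0.2652 g
% KCl = 0.2652 / 0.6965 × 100 = 38.08 %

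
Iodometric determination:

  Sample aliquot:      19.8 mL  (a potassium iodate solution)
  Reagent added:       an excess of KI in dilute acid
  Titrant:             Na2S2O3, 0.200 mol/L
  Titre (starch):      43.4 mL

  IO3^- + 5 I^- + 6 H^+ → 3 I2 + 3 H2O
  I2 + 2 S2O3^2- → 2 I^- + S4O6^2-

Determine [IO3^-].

n(S2O3^2-) = 0.0434 × 0.200 = 8.68 × 10^-3 mol
n(I2) = n(S2O3^2-)/2 = 4.34 × 10^-3 mol
From the 1:3 ratio, n(IO3^-) in the aliquot = 1/3 × 4.34 × 10^-3 = 1.45 × 10^-3 mol
[IO3^-] = 1.45 × 10^-3 / 0.0198 = 0.0731 mol/L

0.0731 mol/L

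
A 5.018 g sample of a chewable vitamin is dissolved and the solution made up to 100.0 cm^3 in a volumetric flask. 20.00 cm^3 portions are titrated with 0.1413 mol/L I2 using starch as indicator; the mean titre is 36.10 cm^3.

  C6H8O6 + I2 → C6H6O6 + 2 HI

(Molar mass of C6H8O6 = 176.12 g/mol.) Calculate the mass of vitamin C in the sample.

n(I2) per titration = 0.03610 × 0.1413 = 5.101 × 10^-3 mol
n(C6H8O6) in each aliquot = 5.101 × 10^-3 mol (1:1 ratio)
n(C6H8O6) in the whole flask = 5.101 × 10^-3 × 100.0/20.00 = 0.02550 mol
mass of C6H8O6 = 0.02550 × 176.12 = 4.492 g

4.492 g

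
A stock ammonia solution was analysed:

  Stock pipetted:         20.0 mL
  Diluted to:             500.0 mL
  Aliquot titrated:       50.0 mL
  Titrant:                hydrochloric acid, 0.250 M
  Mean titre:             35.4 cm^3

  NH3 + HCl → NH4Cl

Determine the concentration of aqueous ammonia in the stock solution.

n(HCl) = 0.0354 × 0.250 = 8.85 × 10^-3 mol
n(NH3) in the aliquot = 8.85 × 10^-3 mol (1:1 ratio)
[NH3]_dilute = 8.85 × 10^-3 / 0.0500 = 0.177 mol/L
Dilution factor = 500.0 / 20.0 = 25.00
[NH3]_stock = 0.177 × 25.00 = 4.42 mol/L

4.42 M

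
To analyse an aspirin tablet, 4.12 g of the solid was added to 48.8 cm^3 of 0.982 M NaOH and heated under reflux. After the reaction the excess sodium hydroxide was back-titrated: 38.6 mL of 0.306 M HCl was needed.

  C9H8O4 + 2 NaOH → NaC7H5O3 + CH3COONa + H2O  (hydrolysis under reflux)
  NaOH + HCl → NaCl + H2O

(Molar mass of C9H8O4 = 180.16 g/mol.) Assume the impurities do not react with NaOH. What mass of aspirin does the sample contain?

n(NaOH) added = 0.0488 × 0.982 = 0.0479 mol
n(HCl) used in back-titration = 0.0386 × 0.306 = 0.0118 mol
n(NaOH) left over = 0.0118 mol (1:1 ratio)
n(NaOH) consumed by analyte = 0.0479 − 0.0118 = 0.0361 mol
From the 1:2 ratio, n(C9H8O4) = 1/2 × 0.0361 = 0.0181 mol
mass of C9H8O4 = 0.0181 × 180.16 = 3.25 g

3.25 g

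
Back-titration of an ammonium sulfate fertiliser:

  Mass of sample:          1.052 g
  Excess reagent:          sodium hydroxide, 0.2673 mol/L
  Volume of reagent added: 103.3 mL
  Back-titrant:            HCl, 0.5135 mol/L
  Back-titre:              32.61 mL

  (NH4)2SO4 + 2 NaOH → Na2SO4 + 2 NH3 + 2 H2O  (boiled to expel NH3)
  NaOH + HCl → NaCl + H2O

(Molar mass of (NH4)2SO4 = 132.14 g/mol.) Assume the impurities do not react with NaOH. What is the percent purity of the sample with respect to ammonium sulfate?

n(NaOH) added = 0.1033 × 0.2673 = 0.02761 mol
n(HCl) used in back-titration = 0.03261 × 0.5135 = 0.01675 mol
n(NaOH) left over = 0.01675 mol (1:1 ratio)
n(NaOH) consumed by analyte = 0.02761 − 0.01675 = 0.01087 mol
From the 1:2 ratio, n((NH4)2SO4) = 1/2 × 0.01087 = 5.433 × 10^-3 mol
mass of (NH4)2SO4 = 5.433 × 10^-3 × 132.14 = 0.7180 g
% (NH4)2SO4 = 0.7180 / 1.052 × 100 = 68.25 %

68.25 %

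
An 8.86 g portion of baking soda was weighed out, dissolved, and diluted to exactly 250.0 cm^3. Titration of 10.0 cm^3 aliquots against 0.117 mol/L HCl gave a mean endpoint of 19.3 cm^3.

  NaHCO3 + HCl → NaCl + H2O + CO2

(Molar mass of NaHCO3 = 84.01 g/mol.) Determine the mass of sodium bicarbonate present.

4.74 g

n(HCl) per titration = 0.0193 × 0.117 = 2.26 × 10^-3 mol
n(NaHCO3) in each aliquot = 2.26 × 10^-3 mol (1:1 ratio)
n(NaHCO3) in the whole flask = 2.26 × 10^-3 × 250.0/10.0 = 0.0565 mol
mass of NaHCO3 = 0.0565 × 84.01 = 4.74 g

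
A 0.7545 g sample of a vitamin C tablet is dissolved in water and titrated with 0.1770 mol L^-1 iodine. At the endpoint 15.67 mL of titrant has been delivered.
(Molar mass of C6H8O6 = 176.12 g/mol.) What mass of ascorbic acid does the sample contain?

0.4885 g

C6H8O6 + I2 → C6H6O6 + 2 HI
n(I2) = 0.01567 L × 0.1770 mol/L = 2.774 × 10^-3 mol
n(C6H8O6) = 2.774 × 10^-3 mol (1:1 ratio)
mass of C6H8O6 = 2.774 × 10^-3 × 176.12 g/mol = 0.4885 g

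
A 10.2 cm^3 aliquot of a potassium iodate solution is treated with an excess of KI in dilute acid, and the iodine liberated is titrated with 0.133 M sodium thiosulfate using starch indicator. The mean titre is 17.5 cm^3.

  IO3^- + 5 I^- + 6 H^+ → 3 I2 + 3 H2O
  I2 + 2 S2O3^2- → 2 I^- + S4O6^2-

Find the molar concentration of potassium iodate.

n(S2O3^2-) = 0.0175 × 0.133 = 2.33 × 10^-3 mol
n(I2) = n(S2O3^2-)/2 = 1.16 × 10^-3 mol
From the 1:3 ratio, n(IO3^-) in the aliquot = 1/3 × 1.16 × 10^-3 = 3.88 × 10^-4 mol
[IO3^-] = 3.88 × 10^-4 / 0.0102 = 0.0380 mol/L

0.0380 M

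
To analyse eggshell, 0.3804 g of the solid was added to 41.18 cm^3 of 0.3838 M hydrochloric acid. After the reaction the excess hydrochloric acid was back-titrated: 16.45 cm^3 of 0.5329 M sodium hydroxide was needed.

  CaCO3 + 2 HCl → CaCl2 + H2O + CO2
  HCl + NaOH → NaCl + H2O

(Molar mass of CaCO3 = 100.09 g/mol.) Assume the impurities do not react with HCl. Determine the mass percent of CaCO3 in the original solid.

n(HCl) added = 0.04118 × 0.3838 = 0.01580 mol
n(NaOH) used in back-titration = 0.01645 × 0.5329 = 8.766 × 10^-3 mol
n(HCl) left over = 8.766 × 10^-3 mol (1:1 ratio)
n(HCl) consumed by analyte = 0.01580 − 8.766 × 10^-3 = 7.039 × 10^-3 mol
From the 1:2 ratio, n(CaCO3) = 1/2 × 7.039 × 10^-3 = 3.519 × 10^-3 mol
mass of CaCO3 = 3.519 × 10^-3 × 100.09 = 0.3523 g
% CaCO3 = 0.3523 / 0.3804 × 100 = 92.60 %

92.60 %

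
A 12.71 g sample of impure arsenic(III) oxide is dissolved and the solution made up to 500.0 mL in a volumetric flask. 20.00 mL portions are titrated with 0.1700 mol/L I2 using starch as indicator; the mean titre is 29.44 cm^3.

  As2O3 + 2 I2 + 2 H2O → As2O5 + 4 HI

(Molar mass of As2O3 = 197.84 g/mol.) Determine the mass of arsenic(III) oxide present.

12.38 g

n(I2) per titration = 0.02944 × 0.1700 = 5.005 × 10^-3 mol
From the 1:2 ratio, n(As2O3) in each aliquot = 1/2 × 5.005 × 10^-3 = 2.502 × 10^-3 mol
n(As2O3) in the whole flask = 2.502 × 10^-3 × 500.0/20.00 = 0.06256 mol
mass of As2O3 = 0.06256 × 197.84 = 12.38 g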